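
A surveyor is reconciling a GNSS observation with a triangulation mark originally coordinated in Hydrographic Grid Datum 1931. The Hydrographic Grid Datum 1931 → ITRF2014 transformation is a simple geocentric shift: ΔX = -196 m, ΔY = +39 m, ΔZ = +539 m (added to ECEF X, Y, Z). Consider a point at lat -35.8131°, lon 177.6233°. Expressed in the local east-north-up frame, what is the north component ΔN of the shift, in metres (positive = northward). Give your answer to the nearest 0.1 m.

ΔN = 552.6 m

The local north axis is (−sin φ cos λ, −sin φ sin λ, cos φ), giving ΔN = 114.589 + 0.946 + 437.091 = 552.63 m.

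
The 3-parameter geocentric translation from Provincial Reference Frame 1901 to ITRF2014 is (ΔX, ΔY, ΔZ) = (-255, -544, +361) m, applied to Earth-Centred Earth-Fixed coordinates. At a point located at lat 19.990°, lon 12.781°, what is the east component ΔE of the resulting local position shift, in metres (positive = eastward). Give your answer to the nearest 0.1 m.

The local east axis at (φ, λ) is (−sin λ, cos λ, 0), so ΔE = −sin(12.781°)·(-255) + cos(12.781°)·(-544) = -474.11 m.

ΔE = -474.1 m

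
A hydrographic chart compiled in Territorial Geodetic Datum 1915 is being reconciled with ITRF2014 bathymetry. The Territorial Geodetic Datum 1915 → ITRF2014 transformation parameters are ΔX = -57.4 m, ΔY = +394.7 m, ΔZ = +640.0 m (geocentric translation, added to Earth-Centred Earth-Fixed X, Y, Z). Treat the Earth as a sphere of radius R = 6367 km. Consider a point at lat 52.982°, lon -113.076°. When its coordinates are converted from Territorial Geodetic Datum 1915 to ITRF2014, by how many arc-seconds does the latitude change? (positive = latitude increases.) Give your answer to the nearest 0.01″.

Δφ = 21.29″

sin φ = 0.798446, cos φ = 0.602066, sin λ = -0.919986, cos λ = -0.391952.
North component: ΔN = −sin φ cos λ·ΔX − sin φ sin λ·ΔY + cos φ·ΔZ = −(0.798446)(-0.391952)(-57.4) − (0.798446)(-0.919986)(394.7) + (0.602066)(640.0) = 657.29 m.
1° of latitude spans πR/180 = 111125 m, so Δφ = 657.29 / 111125 × 3600 = 21.293″.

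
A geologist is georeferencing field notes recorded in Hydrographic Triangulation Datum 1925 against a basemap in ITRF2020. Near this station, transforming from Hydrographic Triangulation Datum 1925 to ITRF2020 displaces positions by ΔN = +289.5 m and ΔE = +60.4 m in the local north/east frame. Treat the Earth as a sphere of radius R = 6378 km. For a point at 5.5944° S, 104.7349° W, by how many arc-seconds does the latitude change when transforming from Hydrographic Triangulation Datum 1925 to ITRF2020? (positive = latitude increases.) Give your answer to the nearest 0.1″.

Δφ = 9.4″

On a sphere of radius R, 1 rad of latitude = R, so Δφ = ΔN / R = 289.5 / 6378000 = 4.5390e-05 rad = 9.362″.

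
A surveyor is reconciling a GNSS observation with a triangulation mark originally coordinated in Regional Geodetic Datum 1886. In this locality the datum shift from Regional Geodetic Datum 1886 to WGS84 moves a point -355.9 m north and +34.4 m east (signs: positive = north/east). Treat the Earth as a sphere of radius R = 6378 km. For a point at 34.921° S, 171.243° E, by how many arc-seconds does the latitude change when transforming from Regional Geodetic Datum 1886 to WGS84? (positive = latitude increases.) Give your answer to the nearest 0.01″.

On a sphere of radius R, 1 rad of latitude = R, so Δφ = ΔN / R = -355.9 / 6378000 = -5.5801e-05 rad = -11.510″.

Δφ = -11.51″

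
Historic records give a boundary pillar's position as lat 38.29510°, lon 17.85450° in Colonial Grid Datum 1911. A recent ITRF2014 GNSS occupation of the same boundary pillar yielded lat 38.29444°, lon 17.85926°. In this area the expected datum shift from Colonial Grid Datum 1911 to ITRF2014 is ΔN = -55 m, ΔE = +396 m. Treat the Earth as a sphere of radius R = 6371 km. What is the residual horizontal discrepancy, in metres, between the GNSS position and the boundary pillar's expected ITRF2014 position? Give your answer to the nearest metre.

27 m

Observed coordinate differences: Δφ = -0.00066°, Δλ = +0.00476°.
Converting to metres (1° lat = 111195 m, cos φ = 0.784829): observed ΔN = -73.4 m, observed ΔE = 415.4 m.
Subtracting the expected shift leaves a residual of -73.4 − (-55) = -18.4 m north and 415.4 − (396) = 19.4 m east.
Residual distance = √((-18.4)² + 19.4²) = 26.7 m.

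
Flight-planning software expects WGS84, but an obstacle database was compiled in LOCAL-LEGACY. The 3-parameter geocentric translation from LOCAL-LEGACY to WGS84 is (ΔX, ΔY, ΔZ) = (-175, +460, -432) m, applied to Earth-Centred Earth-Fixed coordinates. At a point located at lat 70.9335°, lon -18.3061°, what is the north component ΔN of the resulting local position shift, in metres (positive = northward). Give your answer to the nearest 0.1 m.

The local north axis is (−sin φ cos λ, −sin φ sin λ, cos φ), giving ΔN = 157.029 + 136.557 − 141.119 = 152.47 m.

ΔN = 152.5 m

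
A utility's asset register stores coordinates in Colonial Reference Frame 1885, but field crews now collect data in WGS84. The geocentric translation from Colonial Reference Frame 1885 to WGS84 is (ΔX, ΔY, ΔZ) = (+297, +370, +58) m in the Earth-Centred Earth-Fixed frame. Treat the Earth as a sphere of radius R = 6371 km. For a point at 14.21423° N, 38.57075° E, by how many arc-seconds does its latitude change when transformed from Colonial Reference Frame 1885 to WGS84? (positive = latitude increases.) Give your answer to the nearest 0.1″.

Δφ = -1.9″

sin φ = 0.245548, cos φ = 0.969384, sin λ = 0.623481, cos λ = 0.781839.
North component: ΔN = −sin φ cos λ·ΔX − sin φ sin λ·ΔY + cos φ·ΔZ = −(0.245548)(0.781839)(297) − (0.245548)(0.623481)(370) + (0.969384)(58) = -57.44 m.
1° of latitude spans πR/180 = 111195 m, so Δφ = -57.44 / 111195 × 3600 = -1.860″.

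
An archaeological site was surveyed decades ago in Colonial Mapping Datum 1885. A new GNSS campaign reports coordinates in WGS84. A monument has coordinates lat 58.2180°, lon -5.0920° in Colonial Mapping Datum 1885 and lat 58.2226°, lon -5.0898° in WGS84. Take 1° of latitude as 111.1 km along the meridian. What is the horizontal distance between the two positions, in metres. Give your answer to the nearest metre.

Δφ = 58.2226° − 58.2180° = +0.0046°; Δλ = -5.0898° − -5.0920° = +0.0022°.
ΔN = Δφ × 111100 = 511.1 m; ΔE = Δλ × 111100 × cos(58.2180°) = +0.0022 × 111100 × 0.526689 = 128.7 m.
Distance = √(ΔE² + ΔN²) = √(128.7² + 511.1²) = 527.0 m.

527 m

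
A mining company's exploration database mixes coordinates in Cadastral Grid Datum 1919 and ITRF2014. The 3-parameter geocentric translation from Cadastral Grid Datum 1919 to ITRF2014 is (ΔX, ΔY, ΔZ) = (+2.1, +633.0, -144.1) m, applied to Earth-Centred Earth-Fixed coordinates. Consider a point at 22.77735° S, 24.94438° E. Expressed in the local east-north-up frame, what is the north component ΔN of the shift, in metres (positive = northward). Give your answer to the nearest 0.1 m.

ΔN = -28.8 m

The local north axis is (−sin φ cos λ, −sin φ sin λ, cos φ), giving ΔN = 0.737 + 103.354 − 132.863 = -28.77 m.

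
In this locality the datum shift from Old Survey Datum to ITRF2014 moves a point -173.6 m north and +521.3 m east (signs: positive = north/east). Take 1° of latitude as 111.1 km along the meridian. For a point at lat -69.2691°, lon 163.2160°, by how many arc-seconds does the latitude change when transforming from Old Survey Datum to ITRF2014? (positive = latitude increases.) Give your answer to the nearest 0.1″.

Δφ = -5.6″

1° of latitude = 111.1 km, so Δφ = -173.6 / 111100 = -0.0015626° = -5.625″.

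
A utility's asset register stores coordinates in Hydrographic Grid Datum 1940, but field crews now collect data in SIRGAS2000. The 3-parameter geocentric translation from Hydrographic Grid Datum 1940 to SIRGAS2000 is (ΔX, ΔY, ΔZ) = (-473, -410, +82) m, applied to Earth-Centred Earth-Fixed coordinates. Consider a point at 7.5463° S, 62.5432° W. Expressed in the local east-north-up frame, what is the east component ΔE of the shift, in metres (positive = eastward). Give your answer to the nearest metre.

The local east axis at (φ, λ) is (−sin λ, cos λ, 0), so ΔE = −sin(-62.5432°)·(-473) + cos(-62.5432°)·(-410) = -608.76 m.

ΔE = -609 m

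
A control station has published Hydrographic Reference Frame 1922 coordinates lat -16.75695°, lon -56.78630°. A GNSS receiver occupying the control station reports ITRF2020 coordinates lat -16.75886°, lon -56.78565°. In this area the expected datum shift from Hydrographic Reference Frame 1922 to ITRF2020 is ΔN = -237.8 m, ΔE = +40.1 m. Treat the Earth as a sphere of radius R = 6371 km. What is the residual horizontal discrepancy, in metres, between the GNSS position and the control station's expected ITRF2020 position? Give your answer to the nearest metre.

Observed coordinate differences: Δφ = -0.00191°, Δλ = +0.00065°.
Converting to metres (1° lat = 111195 m, cos φ = 0.957536): observed ΔN = -212.4 m, observed ΔE = 69.2 m.
Subtracting the expected shift leaves a residual of -212.4 − (-237.8) = 25.4 m north and 69.2 − (40.1) = 29.1 m east.
Residual distance = √(25.4² + 29.1²) = 38.6 m.

39 m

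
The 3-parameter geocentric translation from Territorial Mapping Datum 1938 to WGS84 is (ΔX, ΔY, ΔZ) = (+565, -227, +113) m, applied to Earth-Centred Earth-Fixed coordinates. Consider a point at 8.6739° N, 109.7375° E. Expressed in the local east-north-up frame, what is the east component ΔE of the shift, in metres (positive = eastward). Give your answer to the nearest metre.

The local east axis at (φ, λ) is (−sin λ, cos λ, 0), so ΔE = −sin(109.7375°)·565 + cos(109.7375°)·(-227) = -455.15 m.

ΔE = -455 m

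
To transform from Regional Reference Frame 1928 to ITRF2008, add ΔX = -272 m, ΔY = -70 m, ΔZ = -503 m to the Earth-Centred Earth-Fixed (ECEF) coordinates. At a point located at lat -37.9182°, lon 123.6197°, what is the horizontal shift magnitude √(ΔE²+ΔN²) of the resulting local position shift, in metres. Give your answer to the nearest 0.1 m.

431.3 m

The local east axis at (φ, λ) is (−sin λ, cos λ, 0), so ΔE = −sin(123.6197°)·(-272) + cos(123.6197°)·(-70) = 265.26 m.
The local north axis is (−sin φ cos λ, −sin φ sin λ, cos φ), giving ΔN = 92.549 − 35.822 − 396.811 = -340.08 m.
Horizontal magnitude = √(ΔE² + ΔN²) = √(265.26² + (-340.08)²) = 431.30 m.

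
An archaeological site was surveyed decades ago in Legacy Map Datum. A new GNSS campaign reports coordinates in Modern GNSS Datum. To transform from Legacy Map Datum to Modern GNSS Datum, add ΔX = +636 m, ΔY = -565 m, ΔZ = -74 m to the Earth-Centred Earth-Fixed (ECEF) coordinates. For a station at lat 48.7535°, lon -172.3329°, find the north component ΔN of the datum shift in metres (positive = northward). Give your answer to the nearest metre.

ΔN = 368 m

The local north axis is (−sin φ cos λ, −sin φ sin λ, cos φ), giving ΔN = 473.921 − 56.677 − 48.788 = 368.46 m.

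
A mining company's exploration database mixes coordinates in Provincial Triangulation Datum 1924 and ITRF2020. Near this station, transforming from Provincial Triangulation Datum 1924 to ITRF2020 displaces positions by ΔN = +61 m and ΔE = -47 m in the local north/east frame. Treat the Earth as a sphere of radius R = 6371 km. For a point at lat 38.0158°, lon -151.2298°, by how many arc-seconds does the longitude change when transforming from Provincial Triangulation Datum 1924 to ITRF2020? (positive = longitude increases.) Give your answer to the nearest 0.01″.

Δλ = -1.93″

At latitude 38.0158°, cos φ = 0.787841.
One radian of longitude at latitude φ spans R cos φ, so Δλ = ΔE / (R cos φ) = -47.0 / (6371000 × 0.787841) = -9.3638e-06 rad = -1.931″.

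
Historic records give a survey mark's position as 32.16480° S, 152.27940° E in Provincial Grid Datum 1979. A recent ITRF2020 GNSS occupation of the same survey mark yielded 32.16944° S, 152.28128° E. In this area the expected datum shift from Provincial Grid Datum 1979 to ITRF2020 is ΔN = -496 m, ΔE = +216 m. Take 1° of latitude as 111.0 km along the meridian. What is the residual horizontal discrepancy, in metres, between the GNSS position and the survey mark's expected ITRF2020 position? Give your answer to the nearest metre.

Observed coordinate differences: Δφ = -0.00464°, Δλ = +0.00188°.
Converting to metres (1° lat = 111000 m, cos φ = 0.846520): observed ΔN = -515.0 m, observed ΔE = 176.7 m.
Subtracting the expected shift leaves a residual of -515.0 − (-496) = -19.0 m north and 176.7 − (216) = -39.3 m east.
Residual distance = √((-19.0)² + (-39.3)²) = 43.7 m.

44 m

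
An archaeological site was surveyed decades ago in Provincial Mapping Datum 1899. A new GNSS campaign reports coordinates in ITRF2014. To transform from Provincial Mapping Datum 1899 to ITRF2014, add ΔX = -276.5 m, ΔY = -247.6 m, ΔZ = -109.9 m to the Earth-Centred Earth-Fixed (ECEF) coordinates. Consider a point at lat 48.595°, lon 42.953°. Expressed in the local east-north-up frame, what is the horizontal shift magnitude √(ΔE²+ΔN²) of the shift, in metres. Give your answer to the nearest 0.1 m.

The local east axis at (φ, λ) is (−sin λ, cos λ, 0), so ΔE = −sin(42.953°)·(-276.5) + cos(42.953°)·(-247.6) = 7.18 m.
The local north axis is (−sin φ cos λ, −sin φ sin λ, cos φ), giving ΔN = 151.791 + 126.545 − 72.685 = 205.65 m.
Horizontal magnitude = √(ΔE² + ΔN²) = √(7.18² + 205.65²) = 205.78 m.

205.8 m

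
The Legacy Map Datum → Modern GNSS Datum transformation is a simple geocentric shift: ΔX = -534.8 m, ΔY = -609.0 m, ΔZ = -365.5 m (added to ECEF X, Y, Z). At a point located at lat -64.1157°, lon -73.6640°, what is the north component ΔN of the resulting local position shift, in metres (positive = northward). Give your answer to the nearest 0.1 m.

The local north axis is (−sin φ cos λ, −sin φ sin λ, cos φ), giving ΔN = -135.332 + 525.784 − 159.561 = 230.89 m.

ΔN = 230.9 m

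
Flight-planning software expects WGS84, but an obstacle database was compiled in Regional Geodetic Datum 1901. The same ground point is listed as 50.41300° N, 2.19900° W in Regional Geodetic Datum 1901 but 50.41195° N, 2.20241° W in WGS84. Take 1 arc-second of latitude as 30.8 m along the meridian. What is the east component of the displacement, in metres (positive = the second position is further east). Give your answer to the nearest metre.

ΔE = -241 m

Δφ = 50.41195° − 50.41300° = -0.00105°; Δλ = -2.20241° − -2.19900° = -0.00341°.
1° of latitude = 3600 × 30.80 = 110880 m.
ΔN = Δφ × 110880 = -116.4 m; ΔE = Δλ × 110880 × cos(50.41300°) = -0.00341 × 110880 × 0.637249 = -240.9 m.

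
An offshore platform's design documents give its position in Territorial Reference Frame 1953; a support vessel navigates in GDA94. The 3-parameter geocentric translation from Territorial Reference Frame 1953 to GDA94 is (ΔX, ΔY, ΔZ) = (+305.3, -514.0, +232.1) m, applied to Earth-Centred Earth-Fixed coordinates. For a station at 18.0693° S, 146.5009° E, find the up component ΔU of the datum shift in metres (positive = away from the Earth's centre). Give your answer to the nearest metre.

ΔU = -584 m

At φ = -18.0693°, λ = 146.5009°: sin φ = -0.310167, cos φ = 0.950682, sin λ = 0.551924, cos λ = -0.833894.
ΔU = cos φ cos λ·ΔX + cos φ sin λ·ΔY + sin φ·ΔZ = (0.950682)(-0.833894)(305.3) + (0.950682)(0.551924)(-514.0) + (-0.310167)(232.1) = -583.72 m.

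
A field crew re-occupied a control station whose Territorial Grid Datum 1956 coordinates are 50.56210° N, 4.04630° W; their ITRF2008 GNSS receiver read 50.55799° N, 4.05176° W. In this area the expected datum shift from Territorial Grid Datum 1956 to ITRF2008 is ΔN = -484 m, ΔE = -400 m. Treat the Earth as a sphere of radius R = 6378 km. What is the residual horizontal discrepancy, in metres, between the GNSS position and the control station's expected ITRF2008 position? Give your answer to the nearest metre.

Observed coordinate differences: Δφ = -0.00411°, Δλ = -0.00546°.
Converting to metres (1° lat = 111317 m, cos φ = 0.635242): observed ΔN = -457.5 m, observed ΔE = -386.1 m.
Subtracting the expected shift leaves a residual of -457.5 − (-484) = 26.5 m north and -386.1 − (-400) = 13.9 m east.
Residual distance = √(26.5² + 13.9²) = 29.9 m.

30 m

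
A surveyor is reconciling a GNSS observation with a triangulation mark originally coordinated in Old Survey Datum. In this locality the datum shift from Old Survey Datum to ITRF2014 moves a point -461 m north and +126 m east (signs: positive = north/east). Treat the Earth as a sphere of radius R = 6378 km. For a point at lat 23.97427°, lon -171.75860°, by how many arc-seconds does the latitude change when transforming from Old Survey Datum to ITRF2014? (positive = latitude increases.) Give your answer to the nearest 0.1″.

Δφ = -14.9″

On a sphere of radius R, 1 rad of latitude = R, so Δφ = ΔN / R = -461.0 / 6378000 = -7.2280e-05 rad = -14.909″.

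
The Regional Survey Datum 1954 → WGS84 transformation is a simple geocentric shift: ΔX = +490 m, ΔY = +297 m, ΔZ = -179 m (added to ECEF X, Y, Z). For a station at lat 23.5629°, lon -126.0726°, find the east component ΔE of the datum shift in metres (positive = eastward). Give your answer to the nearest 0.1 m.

ΔE = 221.2 m

The local east axis at (φ, λ) is (−sin λ, cos λ, 0), so ΔE = −sin(-126.0726°)·490 + cos(-126.0726°)·297 = 221.18 m.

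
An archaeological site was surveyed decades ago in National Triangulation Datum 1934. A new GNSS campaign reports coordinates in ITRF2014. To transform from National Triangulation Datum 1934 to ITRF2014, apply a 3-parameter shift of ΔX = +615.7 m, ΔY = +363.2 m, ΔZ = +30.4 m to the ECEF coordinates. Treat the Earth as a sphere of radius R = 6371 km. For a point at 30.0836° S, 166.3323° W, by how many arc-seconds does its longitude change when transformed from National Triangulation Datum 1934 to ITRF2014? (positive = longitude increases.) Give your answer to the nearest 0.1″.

sin φ = -0.501263, cos φ = 0.865295, sin λ = -0.236290, cos λ = -0.971682.
East component: ΔE = −sin λ·ΔX + cos λ·ΔY = −(-0.236290)(615.7) + (-0.971682)(363.2) = -207.43 m.
1° of latitude spans πR/180 = 111195 m; at latitude φ, 1° of longitude spans that × cos φ = 96216.4 m, so Δλ = -207.43 / 96216.4 × 3600 = -7.761″.

Δλ = -7.8″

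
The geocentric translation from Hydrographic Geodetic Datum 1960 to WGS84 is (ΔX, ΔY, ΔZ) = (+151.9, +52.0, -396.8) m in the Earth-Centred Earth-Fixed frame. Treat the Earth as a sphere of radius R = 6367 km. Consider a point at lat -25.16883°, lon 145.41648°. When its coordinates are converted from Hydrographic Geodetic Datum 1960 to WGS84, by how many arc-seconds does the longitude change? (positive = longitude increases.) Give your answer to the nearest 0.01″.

sin φ = -0.425287, cos φ = 0.905059, sin λ = 0.567607, cos λ = -0.823300.
East component: ΔE = −sin λ·ΔX + cos λ·ΔY = −(0.567607)(151.9) + (-0.823300)(52.0) = -129.03 m.
1° of latitude spans πR/180 = 111125 m; at latitude φ, 1° of longitude spans that × cos φ = 100574.7 m, so Δλ = -129.03 / 100574.7 × 3600 = -4.619″.

Δλ = -4.62″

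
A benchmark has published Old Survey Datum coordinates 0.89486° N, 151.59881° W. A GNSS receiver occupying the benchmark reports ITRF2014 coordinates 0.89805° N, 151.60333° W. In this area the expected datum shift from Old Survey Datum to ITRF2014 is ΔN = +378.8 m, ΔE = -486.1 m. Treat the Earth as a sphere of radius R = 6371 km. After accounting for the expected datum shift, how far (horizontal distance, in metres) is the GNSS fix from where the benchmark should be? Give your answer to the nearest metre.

29 m

Observed coordinate differences: Δφ = +0.00319°, Δλ = -0.00452°.
Converting to metres (1° lat = 111195 m, cos φ = 0.999878): observed ΔN = 354.7 m, observed ΔE = -502.5 m.
Subtracting the expected shift leaves a residual of 354.7 − (378.8) = -24.1 m north and -502.5 − (-486.1) = -16.4 m east.
Residual distance = √((-24.1)² + (-16.4)²) = 29.2 m.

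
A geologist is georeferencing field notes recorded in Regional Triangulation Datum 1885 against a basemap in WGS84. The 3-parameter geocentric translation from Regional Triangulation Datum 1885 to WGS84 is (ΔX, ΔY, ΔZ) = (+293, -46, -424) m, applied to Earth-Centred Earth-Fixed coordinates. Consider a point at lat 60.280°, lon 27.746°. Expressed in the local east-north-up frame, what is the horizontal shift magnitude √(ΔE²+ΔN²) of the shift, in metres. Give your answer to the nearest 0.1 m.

452.9 m

At φ = 60.280°, λ = 27.746°: sin φ = 0.868459, cos φ = 0.495762, sin λ = 0.465553, cos λ = 0.885020.
ΔE = −sin λ·ΔX + cos λ·ΔY = −(0.465553)·(293) + (0.885020)·(-46) = -177.12 m.
ΔN = −sin φ cos λ·ΔX − sin φ sin λ·ΔY + cos φ·ΔZ = −(0.868459)(0.885020)(293) − (0.868459)(0.465553)(-46) + (0.495762)(-424) = -416.81 m.
Horizontal magnitude = √(ΔE² + ΔN²) = √((-177.12)² + (-416.81)²) = 452.88 m.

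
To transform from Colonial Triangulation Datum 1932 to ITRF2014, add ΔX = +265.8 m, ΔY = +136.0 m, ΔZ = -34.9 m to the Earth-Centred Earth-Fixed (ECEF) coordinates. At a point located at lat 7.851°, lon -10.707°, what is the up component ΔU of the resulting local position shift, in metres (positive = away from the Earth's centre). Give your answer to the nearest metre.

ΔU = 229 m

At φ = 7.851°, λ = -10.707°: sin φ = 0.136597, cos φ = 0.990627, sin λ = -0.185787, cos λ = 0.982590.
ΔU = cos φ cos λ·ΔX + cos φ sin λ·ΔY + sin φ·ΔZ = (0.990627)(0.982590)(265.8) + (0.990627)(-0.185787)(136.0) + (0.136597)(-34.9) = 228.93 m.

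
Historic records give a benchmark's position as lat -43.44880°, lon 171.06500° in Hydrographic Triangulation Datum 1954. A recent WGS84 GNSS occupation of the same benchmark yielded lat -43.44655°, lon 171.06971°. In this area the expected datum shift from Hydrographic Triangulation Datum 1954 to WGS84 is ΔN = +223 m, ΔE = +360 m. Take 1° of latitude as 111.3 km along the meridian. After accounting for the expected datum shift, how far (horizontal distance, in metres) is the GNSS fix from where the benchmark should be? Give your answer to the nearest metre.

Observed coordinate differences: Δφ = +0.00225°, Δλ = +0.00471°.
Converting to metres (1° lat = 111300 m, cos φ = 0.725989): observed ΔN = 250.4 m, observed ΔE = 380.6 m.
Subtracting the expected shift leaves a residual of 250.4 − (223) = 27.4 m north and 380.6 − (360) = 20.6 m east.
Residual distance = √(27.4² + 20.6²) = 34.3 m.

34 m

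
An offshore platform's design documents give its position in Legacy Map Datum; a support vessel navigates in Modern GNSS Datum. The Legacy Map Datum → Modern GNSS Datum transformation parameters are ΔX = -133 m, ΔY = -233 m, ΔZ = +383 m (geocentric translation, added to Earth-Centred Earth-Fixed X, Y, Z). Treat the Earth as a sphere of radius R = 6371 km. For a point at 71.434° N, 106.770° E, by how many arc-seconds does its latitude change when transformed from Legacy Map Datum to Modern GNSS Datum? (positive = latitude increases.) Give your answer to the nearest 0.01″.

sin φ = 0.947958, cos φ = 0.318397, sin λ = 0.957471, cos λ = -0.288531.
North component: ΔN = −sin φ cos λ·ΔX − sin φ sin λ·ΔY + cos φ·ΔZ = −(0.947958)(-0.288531)(-133) − (0.947958)(0.957471)(-233) + (0.318397)(383) = 297.05 m.
1° of latitude spans πR/180 = 111195 m, so Δφ = 297.05 / 111195 × 3600 = 9.617″.

Δφ = 9.62″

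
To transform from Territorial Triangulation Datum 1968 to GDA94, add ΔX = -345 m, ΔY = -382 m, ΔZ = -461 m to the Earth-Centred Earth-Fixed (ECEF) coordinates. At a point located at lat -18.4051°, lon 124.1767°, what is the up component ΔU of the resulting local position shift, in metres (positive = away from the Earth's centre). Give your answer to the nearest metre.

At φ = -18.4051°, λ = 124.1767°: sin φ = -0.315733, cos φ = 0.948848, sin λ = 0.827309, cos λ = -0.561747.
ΔU = cos φ cos λ·ΔX + cos φ sin λ·ΔY + sin φ·ΔZ = (0.948848)(-0.561747)(-345) + (0.948848)(0.827309)(-382) + (-0.315733)(-461) = 29.58 m.

ΔU = 30 m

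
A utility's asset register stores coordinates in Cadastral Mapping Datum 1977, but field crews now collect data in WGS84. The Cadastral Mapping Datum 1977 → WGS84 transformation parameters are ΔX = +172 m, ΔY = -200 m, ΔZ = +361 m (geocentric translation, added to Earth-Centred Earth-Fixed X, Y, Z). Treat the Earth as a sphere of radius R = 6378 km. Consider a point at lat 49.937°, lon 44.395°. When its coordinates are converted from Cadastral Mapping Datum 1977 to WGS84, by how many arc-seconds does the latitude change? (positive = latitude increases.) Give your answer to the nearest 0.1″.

sin φ = 0.765337, cos φ = 0.643630, sin λ = 0.699601, cos λ = 0.714534.
North component: ΔN = −sin φ cos λ·ΔX − sin φ sin λ·ΔY + cos φ·ΔZ = −(0.765337)(0.714534)(172) − (0.765337)(0.699601)(-200) + (0.643630)(361) = 245.38 m.
1° of latitude spans πR/180 = 111317 m, so Δφ = 245.38 / 111317 × 3600 = 7.935″.

Δφ = 7.9″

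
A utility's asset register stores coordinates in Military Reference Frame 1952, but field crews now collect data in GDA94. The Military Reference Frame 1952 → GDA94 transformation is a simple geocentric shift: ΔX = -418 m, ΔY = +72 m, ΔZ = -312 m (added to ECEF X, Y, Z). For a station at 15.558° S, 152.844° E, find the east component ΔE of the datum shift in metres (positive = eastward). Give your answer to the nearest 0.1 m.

The local east axis at (φ, λ) is (−sin λ, cos λ, 0), so ΔE = −sin(152.844°)·(-418) + cos(152.844°)·72 = 126.72 m.

ΔE = 126.7 m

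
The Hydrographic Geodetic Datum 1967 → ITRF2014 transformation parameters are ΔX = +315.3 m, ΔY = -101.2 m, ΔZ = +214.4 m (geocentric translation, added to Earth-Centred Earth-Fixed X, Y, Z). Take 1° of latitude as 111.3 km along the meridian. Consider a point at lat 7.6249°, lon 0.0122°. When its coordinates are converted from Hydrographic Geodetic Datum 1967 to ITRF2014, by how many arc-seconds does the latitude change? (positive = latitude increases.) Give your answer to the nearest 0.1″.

sin φ = 0.132687, cos φ = 0.991158, sin λ = 0.000213, cos λ = 1.000000.
North component: ΔN = −sin φ cos λ·ΔX − sin φ sin λ·ΔY + cos φ·ΔZ = −(0.132687)(1.000000)(315.3) − (0.132687)(0.000213)(-101.2) + (0.991158)(214.4) = 170.67 m.
1° of latitude spans 111300 m, so Δφ = 170.67 / 111300 × 3600 = 5.520″.

Δφ = 5.5″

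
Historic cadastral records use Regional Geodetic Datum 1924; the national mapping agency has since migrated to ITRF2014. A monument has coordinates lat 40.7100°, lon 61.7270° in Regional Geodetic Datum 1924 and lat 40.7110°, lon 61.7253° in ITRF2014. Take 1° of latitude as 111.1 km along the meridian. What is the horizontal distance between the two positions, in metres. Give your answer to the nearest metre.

Δφ = 40.7110° − 40.7100° = +0.0010°; Δλ = 61.7253° − 61.7270° = -0.0017°.
ΔN = Δφ × 111100 = 111.1 m; ΔE = Δλ × 111100 × cos(40.7100°) = -0.0017 × 111100 × 0.758021 = -143.2 m.
Distance = √(ΔE² + ΔN²) = √((-143.2)² + 111.1²) = 181.2 m.

181 m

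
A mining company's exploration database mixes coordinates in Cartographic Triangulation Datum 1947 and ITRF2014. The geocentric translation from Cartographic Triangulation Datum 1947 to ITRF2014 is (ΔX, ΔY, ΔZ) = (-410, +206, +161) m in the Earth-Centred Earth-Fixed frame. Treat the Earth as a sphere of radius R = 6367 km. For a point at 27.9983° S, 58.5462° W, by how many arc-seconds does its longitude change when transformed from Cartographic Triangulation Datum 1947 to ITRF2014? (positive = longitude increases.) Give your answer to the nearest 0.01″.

sin φ = -0.469445, cos φ = 0.882962, sin λ = -0.853061, cos λ = 0.521811.
East component: ΔE = −sin λ·ΔX + cos λ·ΔY = −(-0.853061)(-410) + (0.521811)(206) = -242.26 m.
1° of latitude spans πR/180 = 111125 m; at latitude φ, 1° of longitude spans that × cos φ = 98119.2 m, so Δλ = -242.26 / 98119.2 × 3600 = -8.889″.

Δλ = -8.89″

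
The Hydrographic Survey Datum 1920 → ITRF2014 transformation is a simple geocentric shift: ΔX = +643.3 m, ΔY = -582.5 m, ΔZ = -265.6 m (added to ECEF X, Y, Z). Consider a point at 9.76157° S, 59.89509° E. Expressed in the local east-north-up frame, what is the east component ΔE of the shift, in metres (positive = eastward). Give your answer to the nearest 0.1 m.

ΔE = -848.7 m

At φ = -9.76157°, λ = 59.89509°: sin φ = -0.169549, cos φ = 0.985522, sin λ = 0.865108, cos λ = 0.501585.
ΔE = −sin λ·ΔX + cos λ·ΔY = −(0.865108)·(643.3) + (0.501585)·(-582.5) = -848.70 m.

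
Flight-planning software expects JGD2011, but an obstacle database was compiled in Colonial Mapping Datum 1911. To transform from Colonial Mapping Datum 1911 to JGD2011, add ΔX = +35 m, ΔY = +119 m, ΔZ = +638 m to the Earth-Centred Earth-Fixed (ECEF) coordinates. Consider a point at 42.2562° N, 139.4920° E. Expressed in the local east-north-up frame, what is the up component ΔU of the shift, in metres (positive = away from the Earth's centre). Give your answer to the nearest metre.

The local up (radial) axis is (cos φ cos λ, cos φ sin λ, sin φ), giving ΔU = -19.696 + 57.211 + 429.021 = 466.54 m.

ΔU = 467 m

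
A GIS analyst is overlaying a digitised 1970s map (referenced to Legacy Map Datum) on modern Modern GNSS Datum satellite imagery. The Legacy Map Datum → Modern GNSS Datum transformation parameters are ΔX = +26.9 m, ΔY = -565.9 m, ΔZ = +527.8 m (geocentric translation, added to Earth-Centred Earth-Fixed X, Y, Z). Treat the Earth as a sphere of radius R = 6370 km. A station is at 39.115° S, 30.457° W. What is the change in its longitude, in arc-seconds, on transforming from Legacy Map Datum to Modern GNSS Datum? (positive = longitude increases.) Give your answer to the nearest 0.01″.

sin φ = -0.630879, cos φ = 0.775881, sin λ = -0.506892, cos λ = 0.862010.
East component: ΔE = −sin λ·ΔX + cos λ·ΔY = −(-0.506892)(26.9) + (0.862010)(-565.9) = -474.18 m.
1° of latitude spans πR/180 = 111177 m; at latitude φ, 1° of longitude spans that × cos φ = 86260.5 m, so Δλ = -474.18 / 86260.5 × 3600 = -19.789″.

Δλ = -19.79″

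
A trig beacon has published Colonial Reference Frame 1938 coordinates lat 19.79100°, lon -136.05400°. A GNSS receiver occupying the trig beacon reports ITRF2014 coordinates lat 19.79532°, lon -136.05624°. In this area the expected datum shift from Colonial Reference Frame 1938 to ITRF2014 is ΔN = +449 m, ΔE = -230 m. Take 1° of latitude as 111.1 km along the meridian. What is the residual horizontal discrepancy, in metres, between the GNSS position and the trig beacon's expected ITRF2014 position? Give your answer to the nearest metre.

Observed coordinate differences: Δφ = +0.00432°, Δλ = -0.00224°.
Converting to metres (1° lat = 111100 m, cos φ = 0.940934): observed ΔN = 480.0 m, observed ΔE = -234.2 m.
Subtracting the expected shift leaves a residual of 480.0 − (449) = 31.0 m north and -234.2 − (-230) = -4.2 m east.
Residual distance = √(31.0² + (-4.2)²) = 31.2 m.

31 m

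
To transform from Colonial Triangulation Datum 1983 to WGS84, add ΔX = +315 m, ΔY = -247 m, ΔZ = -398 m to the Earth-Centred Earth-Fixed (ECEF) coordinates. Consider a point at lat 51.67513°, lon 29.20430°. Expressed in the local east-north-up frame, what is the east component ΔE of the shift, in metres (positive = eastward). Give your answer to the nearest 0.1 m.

ΔE = -369.3 m

At φ = 51.67513°, λ = 29.20430°: sin φ = 0.784507, cos φ = 0.620120, sin λ = 0.487925, cos λ = 0.872885.
ΔE = −sin λ·ΔX + cos λ·ΔY = −(0.487925)·(315) + (0.872885)·(-247) = -369.30 m.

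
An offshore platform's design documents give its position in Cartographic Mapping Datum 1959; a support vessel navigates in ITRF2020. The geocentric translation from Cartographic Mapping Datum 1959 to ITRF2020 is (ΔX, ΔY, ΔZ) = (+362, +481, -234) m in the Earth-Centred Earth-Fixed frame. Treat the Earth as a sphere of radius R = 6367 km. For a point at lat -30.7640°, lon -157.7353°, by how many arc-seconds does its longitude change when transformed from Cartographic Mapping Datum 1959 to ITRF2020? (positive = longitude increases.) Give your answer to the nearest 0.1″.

Δλ = -11.6″

sin φ = -0.511503, cos φ = 0.859281, sin λ = -0.378886, cos λ = -0.925443.
East component: ΔE = −sin λ·ΔX + cos λ·ΔY = −(-0.378886)(362) + (-0.925443)(481) = -307.98 m.
1° of latitude spans πR/180 = 111125 m; at latitude φ, 1° of longitude spans that × cos φ = 95487.7 m, so Δλ = -307.98 / 95487.7 × 3600 = -11.611″.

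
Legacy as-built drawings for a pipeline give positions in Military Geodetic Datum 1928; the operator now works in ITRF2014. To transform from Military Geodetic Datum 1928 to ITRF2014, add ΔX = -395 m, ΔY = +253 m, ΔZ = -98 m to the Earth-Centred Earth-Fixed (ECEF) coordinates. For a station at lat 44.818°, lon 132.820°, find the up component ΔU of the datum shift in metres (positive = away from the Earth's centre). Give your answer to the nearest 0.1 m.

ΔU = 253.0 m

The local up (radial) axis is (cos φ cos λ, cos φ sin λ, sin φ), giving ΔU = 190.446 + 131.637 − 69.076 = 253.01 m.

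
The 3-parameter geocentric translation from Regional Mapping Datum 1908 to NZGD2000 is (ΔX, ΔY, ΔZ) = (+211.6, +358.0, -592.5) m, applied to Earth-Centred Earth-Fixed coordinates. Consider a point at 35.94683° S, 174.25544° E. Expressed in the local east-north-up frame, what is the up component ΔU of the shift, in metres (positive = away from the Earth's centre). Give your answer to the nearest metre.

ΔU = 206 m

At φ = -35.94683°, λ = 174.25544°: sin φ = -0.587034, cos φ = 0.809562, sin λ = 0.100094, cos λ = -0.994978.
ΔU = cos φ cos λ·ΔX + cos φ sin λ·ΔY + sin φ·ΔZ = (0.809562)(-0.994978)(211.6) + (0.809562)(0.100094)(358.0) + (-0.587034)(-592.5) = 206.38 m.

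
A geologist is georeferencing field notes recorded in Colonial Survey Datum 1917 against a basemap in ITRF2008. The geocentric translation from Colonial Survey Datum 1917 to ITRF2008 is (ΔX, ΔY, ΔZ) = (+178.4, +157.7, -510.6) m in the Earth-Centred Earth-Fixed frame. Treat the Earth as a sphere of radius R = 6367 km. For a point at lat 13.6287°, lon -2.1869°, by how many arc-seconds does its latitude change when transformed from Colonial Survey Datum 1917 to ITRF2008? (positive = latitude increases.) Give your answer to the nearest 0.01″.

Δφ = -17.39″

sin φ = 0.235629, cos φ = 0.971843, sin λ = -0.038159, cos λ = 0.999272.
North component: ΔN = −sin φ cos λ·ΔX − sin φ sin λ·ΔY + cos φ·ΔZ = −(0.235629)(0.999272)(178.4) − (0.235629)(-0.038159)(157.7) + (0.971843)(-510.6) = -536.81 m.
1° of latitude spans πR/180 = 111125 m, so Δφ = -536.81 / 111125 × 3600 = -17.390″.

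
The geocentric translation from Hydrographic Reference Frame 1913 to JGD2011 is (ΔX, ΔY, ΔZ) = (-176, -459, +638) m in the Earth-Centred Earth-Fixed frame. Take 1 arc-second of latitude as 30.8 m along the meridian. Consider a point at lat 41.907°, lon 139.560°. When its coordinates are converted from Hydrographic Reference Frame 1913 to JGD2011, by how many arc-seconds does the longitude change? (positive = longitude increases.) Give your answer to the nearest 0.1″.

sin φ = 0.667923, cos φ = 0.744230, sin λ = 0.648651, cos λ = -0.761086.
East component: ΔE = −sin λ·ΔX + cos λ·ΔY = −(0.648651)(-176) + (-0.761086)(-459) = 463.50 m.
1° of latitude spans 3600 × 30.80 = 110880 m; at latitude φ, 1° of longitude spans that × cos φ = 82520.2 m, so Δλ = 463.50 / 82520.2 × 3600 = 20.221″.

Δλ = 20.2″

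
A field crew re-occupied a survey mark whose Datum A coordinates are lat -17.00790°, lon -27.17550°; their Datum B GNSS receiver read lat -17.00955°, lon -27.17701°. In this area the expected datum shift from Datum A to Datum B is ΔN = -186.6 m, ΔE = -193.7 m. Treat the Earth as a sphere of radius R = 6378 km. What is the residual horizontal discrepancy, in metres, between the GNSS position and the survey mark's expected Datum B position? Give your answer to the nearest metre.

33 m

Observed coordinate differences: Δφ = -0.00165°, Δλ = -0.00151°.
Converting to metres (1° lat = 111317 m, cos φ = 0.956264): observed ΔN = -183.7 m, observed ΔE = -160.7 m.
Subtracting the expected shift leaves a residual of -183.7 − (-186.6) = 2.9 m north and -160.7 − (-193.7) = 33.0 m east.
Residual distance = √(2.9² + 33.0²) = 33.1 m.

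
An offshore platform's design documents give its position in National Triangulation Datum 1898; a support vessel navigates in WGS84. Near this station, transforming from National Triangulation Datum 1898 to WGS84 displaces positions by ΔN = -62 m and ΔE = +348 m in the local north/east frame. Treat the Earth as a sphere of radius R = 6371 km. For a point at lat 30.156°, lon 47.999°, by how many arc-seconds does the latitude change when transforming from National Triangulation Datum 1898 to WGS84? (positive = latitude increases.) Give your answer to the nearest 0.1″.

On a sphere of radius R, 1 rad of latitude = R, so Δφ = ΔN / R = -62.0 / 6371000 = -9.7316e-06 rad = -2.007″.

Δφ = -2.0″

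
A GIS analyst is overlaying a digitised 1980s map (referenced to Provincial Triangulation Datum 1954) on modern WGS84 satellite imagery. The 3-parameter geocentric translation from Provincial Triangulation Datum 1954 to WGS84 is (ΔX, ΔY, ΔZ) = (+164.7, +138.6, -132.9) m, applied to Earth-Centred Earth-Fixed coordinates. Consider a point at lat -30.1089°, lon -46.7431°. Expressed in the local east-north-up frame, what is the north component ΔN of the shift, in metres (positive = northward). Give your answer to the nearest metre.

ΔN = -109 m

The local north axis is (−sin φ cos λ, −sin φ sin λ, cos φ), giving ΔN = 56.618 − 50.636 − 114.968 = -108.99 m.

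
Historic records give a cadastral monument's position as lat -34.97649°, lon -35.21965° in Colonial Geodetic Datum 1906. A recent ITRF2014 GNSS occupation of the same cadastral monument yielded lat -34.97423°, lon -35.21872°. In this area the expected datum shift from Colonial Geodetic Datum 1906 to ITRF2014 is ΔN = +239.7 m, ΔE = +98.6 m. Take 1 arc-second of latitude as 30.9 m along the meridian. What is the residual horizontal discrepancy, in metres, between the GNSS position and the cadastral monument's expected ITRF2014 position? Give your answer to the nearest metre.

18 m

Observed coordinate differences: Δφ = +0.00226°, Δλ = +0.00093°.
Converting to metres (1° lat = 111240 m, cos φ = 0.819387): observed ΔN = 251.4 m, observed ΔE = 84.8 m.
Subtracting the expected shift leaves a residual of 251.4 − (239.7) = 11.7 m north and 84.8 − (98.6) = -13.8 m east.
Residual distance = √(11.7² + (-13.8)²) = 18.1 m.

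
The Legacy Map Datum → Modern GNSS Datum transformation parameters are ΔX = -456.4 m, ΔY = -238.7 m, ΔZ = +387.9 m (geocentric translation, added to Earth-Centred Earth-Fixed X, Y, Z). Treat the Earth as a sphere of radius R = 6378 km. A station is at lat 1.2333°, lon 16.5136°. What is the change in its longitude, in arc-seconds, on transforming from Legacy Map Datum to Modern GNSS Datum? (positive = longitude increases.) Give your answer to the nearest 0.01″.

sin φ = 0.021523, cos φ = 0.999768, sin λ = 0.284243, cos λ = 0.958752.
East component: ΔE = −sin λ·ΔX + cos λ·ΔY = −(0.284243)(-456.4) + (0.958752)(-238.7) = -99.13 m.
1° of latitude spans πR/180 = 111317 m; at latitude φ, 1° of longitude spans that × cos φ = 111291.3 m, so Δλ = -99.13 / 111291.3 × 3600 = -3.206″.

Δλ = -3.21″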